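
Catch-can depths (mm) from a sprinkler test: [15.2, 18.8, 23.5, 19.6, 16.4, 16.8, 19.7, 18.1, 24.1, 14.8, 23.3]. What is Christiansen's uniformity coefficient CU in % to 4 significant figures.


Approach: apply Christiansen's uniformity coefficient, CU = (1 - mean_abs_deviation/mean)*100.
mean = 19.1182 mm
mean |d_i - mean| = 2.65620 mm
CU = (1 - 2.65620/19.1182)*100 = 86.11 %
Therefore Christiansen's uniformity coefficient CU = 86.11 %.


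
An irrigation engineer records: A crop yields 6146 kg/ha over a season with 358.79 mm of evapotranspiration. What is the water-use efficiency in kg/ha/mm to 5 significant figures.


Approach: apply the water-use efficiency ratio, WUE = yield/ET.
WUE = 6146 / 358.79 = 17.130 kg/ha/mm
Therefore the water-use efficiency = 17.130 kg/ha/mm.


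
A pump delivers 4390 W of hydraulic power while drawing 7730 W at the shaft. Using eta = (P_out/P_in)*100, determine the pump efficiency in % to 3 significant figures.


eta = (4390 / 7730) * 100 = 56.8 %
Therefore the pump efficiency = 56.8 %.


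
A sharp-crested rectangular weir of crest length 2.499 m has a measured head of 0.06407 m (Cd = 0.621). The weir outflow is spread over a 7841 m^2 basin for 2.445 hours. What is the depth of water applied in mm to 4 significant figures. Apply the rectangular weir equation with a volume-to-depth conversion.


Approach: apply the rectangular weir equation with a volume-to-depth conversion, Q = (2/3)*Cd*L*sqrt(2g)*H^1.5; d = Q*t/A * 1000.
Step 1 — weir discharge:
  Q = (2/3)*0.621*2.499*sqrt(2*9.81)*0.06407^1.5 = 0.0743187 m^3/s
Step 2 — volume: V = 0.0743187 * 2.445*3600 = 654.153 m^3
Step 3 — depth: d = V/A * 1000 = 654.153/7841 * 1000 = 83.43 mm
Therefore the depth of water applied = 83.43 mm.


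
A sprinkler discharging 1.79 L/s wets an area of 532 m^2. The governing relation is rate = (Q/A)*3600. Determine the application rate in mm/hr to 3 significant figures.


rate = (1.79 / 532) * 3600 = 12.1 mm/hr
Therefore the application rate = 12.1 mm/hr.


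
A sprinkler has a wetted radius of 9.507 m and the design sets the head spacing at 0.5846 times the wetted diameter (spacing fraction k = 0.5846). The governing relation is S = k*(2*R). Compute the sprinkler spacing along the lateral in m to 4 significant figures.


S = 0.5846 * (2 * 9.507) = 11.12 m
Therefore the sprinkler spacing along the lateral = 11.12 m.


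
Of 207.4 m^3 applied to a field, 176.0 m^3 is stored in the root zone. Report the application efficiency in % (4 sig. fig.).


Approach: apply the application efficiency ratio, Ea = (stored/applied)*100.
Ea = (176.0/207.4)*100 = 84.86 %
Therefore the application efficiency = 84.86 %.


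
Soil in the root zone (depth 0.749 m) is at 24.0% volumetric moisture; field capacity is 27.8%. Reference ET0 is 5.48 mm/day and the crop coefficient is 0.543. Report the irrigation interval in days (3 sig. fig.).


Approach: apply soil-water budget scheduling, SMD = (FC-theta)/100*depth*1000; ETc = ET0*Kc; interval = SMD/ETc.
Step 1 — soil moisture deficit:
  SMD = (27.8 - 24.0)/100 * 0.749 * 1000 = 28.462 mm
Step 2 — daily crop ET (ETc = ET0*Kc):
  ETc = 5.48 * 0.543 = 2.9756 mm/day
Step 3 — irrigation interval (SMD/ETc):
  interval = 28.462 / 2.9756 = 9.57 days
Therefore the irrigation interval = 9.57 days.


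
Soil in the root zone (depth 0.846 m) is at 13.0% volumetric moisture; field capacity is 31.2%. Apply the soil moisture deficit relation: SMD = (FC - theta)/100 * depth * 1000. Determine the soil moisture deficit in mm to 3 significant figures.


SMD = (31.2 - 13.0)/100 * 0.846 * 1000 = 154 mm
Therefore the soil moisture deficit = 154 mm.


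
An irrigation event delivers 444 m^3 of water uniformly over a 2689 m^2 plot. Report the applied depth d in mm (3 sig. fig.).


Approach: apply depth from volume over area, d = (V/A)*1000.
d = (444 / 2689) * 1000 = 165 mm
Therefore the applied depth d = 165 mm.


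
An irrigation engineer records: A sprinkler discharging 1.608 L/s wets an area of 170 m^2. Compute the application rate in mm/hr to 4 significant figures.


Approach: apply the application rate relation, rate = (Q/A)*3600.
rate = (1.608 / 170) * 3600 = 34.05 mm/hr
Therefore the application rate = 34.05 mm/hr.


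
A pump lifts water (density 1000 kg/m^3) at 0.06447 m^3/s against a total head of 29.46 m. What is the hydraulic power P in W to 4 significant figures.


Approach: apply the hydraulic power relation, P = rho*g*Q*H.
P = 1000 * 9.81 * 0.06447 * 29.46 = 18630 W
Therefore the hydraulic power P = 18630 W.


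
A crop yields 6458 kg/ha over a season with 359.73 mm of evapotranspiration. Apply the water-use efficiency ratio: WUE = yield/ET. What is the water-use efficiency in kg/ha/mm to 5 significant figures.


WUE = 6458 / 359.73 = 17.952 kg/ha/mm
Therefore the water-use efficiency = 17.952 kg/ha/mm.


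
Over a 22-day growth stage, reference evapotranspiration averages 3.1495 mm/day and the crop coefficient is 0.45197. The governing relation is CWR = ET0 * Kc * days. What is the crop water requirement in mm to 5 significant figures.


CWR = 3.1495 * 0.45197 * 22 = 31.317 mm
Therefore the crop water requirement = 31.317 mm.


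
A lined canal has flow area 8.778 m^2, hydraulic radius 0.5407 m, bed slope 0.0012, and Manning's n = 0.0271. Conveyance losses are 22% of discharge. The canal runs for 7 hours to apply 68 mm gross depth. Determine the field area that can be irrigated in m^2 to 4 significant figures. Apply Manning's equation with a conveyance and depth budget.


Approach: apply Manning's equation with a conveyance and depth budget, Q = (1/n)*A*R^(2/3)*S^(1/2); Q_field = Q*(1-loss); Area = Q_field*t/(d/1000).
Step 1 — canal discharge (Manning's equation):
  Q = (1/0.0271) * 8.778 * 0.5407^(2/3) * 0.0012^(1/2) = 7.44711 m^3/s
Step 2 — delivered flow: Q_field = 7.44711*(1 - 22/100) = 5.80875 m^3/s
Step 3 — volume delivered: V = 5.80875 * 7*3600 = 146380 m^3
Step 4 — area served: A = V / (depth/1000) = 146380 / 0.068 = 2153000 m^2
Therefore the field area that can be irrigated = 2153000 m^2.


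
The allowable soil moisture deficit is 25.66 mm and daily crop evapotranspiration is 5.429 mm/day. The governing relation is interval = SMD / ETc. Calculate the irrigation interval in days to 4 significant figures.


interval = 25.66 / 5.429 = 4.726 days
Therefore the irrigation interval = 4.726 days.


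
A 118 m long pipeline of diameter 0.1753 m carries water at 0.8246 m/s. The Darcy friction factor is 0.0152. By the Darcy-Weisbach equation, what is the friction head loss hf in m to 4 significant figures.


Approach: apply the Darcy-Weisbach equation, hf = f*(L/D)*(v^2/(2g)).
hf = 0.0152 * (118/0.1753) * (0.8246^2 / (2*9.81))
hf = 0.3546 m
Therefore the friction head loss hf = 0.3546 m.


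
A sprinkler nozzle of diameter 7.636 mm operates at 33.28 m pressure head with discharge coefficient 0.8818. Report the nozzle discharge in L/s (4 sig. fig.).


Approach: apply the orifice equation, Q = Cd*A*sqrt(2*g*h), A = pi*(d/2)^2.
A = pi*(7.636e-3/2)^2 = 4.57954e-05 m^2
Q = 0.8818 * 4.57954e-05 * sqrt(2*9.81*33.28) * 1000 = 1.032 L/s
Therefore the nozzle discharge = 1.032 L/s.


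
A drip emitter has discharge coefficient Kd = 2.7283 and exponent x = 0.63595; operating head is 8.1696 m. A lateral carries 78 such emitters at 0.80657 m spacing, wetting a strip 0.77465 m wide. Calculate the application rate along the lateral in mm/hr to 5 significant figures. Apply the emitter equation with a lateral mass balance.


Approach: apply the emitter equation with a lateral mass balance, q = Kd*h^x; Q = n*q; rate = Q/(n*spacing*width).
Step 1 — single emitter flow (q = Kd*h^x):
  q = 2.7283 * 8.1696^0.63595 = 10.37543 L/hr
Step 2 — total lateral flow: Q = 78 * 10.37543 = 809.2838 L/hr
Step 3 — wetted area: A = 78 * 0.80657 * 0.77465 = 48.73514 m^2
Step 4 — application rate: Q/A = 809.2838/48.73514 = 16.606 mm/hr
Therefore the application rate along the lateral = 16.606 mm/hr.


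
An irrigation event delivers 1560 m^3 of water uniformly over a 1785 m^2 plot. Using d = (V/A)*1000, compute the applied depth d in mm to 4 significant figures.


d = (1560 / 1785) * 1000 = 873.9 mm
Therefore the applied depth d = 873.9 mm.


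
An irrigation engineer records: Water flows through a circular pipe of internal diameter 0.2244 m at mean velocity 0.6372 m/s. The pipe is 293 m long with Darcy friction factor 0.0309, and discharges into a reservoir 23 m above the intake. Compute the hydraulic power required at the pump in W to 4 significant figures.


Approach: apply continuity + Darcy-Weisbach + hydraulic power, Q = A*v; hf = f*(L/D)*(v^2/(2g)); H = static + hf; P = rho*g*Q*H.
Step 1 — flow rate (continuity, Q = A*v):
  A = pi*(0.2244/2)^2 = 0.0395490 m^2
  Q = 0.0395490 * 0.6372 = 0.0252006 m^3/s
Step 2 — friction head loss (Darcy-Weisbach):
  hf = 0.0309 * (293/0.2244) * (0.6372^2 / (2*9.81))
  hf = 0.834941 m
Step 3 — total head: H = 23 + 0.834941 = 23.8349 m
Step 4 — hydraulic power (P = rho*g*Q*H):
  P = 1000 * 9.81 * 0.0252006 * 23.8349 = 5892 W
Therefore the hydraulic power required at the pump = 5892 W.


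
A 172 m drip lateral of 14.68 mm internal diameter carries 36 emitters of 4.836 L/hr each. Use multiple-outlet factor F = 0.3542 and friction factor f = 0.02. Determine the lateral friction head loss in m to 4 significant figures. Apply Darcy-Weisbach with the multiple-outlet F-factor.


Approach: apply Darcy-Weisbach with the multiple-outlet F-factor, Q = n*q/(3600*1000) m^3/s; v = Q/A; hf = F*f*(L/D)*(v^2/(2g)).
Q = 36*4.836/(3600*1000) = 4.83600e-05 m^3/s
A = pi*(14.68e-3/2)^2 = 1.69255e-04 m^2, so v = Q/A = 0.285722 m/s
hf = 0.3542*0.02*(172/0.01468)*(0.285722^2/(2*9.81)) = 0.3454 m
Therefore the lateral friction head loss = 0.3454 m.


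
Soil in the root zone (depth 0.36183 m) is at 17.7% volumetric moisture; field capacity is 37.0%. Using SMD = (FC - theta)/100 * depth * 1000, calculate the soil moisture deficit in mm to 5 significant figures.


SMD = (37.0 - 17.7)/100 * 0.36183 * 1000 = 69.833 mm
Therefore the soil moisture deficit = 69.833 mm.


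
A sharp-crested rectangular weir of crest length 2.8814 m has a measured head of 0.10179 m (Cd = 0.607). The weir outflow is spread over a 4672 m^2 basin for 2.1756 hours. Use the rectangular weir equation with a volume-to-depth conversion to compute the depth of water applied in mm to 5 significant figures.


Approach: apply the rectangular weir equation with a volume-to-depth conversion, Q = (2/3)*Cd*L*sqrt(2g)*H^1.5; d = Q*t/A * 1000.
Step 1 — weir discharge:
  Q = (2/3)*0.607*2.8814*sqrt(2*9.81)*0.10179^1.5 = 0.1677290 m^3/s
Step 2 — volume: V = 0.1677290 * 2.1756*3600 = 1313.680 m^3
Step 3 — depth: d = V/A * 1000 = 1313.680/4672 * 1000 = 281.18 mm
Therefore the depth of water applied = 281.18 mm.


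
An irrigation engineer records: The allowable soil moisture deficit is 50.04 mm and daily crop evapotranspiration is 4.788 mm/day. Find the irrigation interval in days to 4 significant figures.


Approach: apply the irrigation interval relation, interval = SMD / ETc.
interval = 50.04 / 4.788 = 10.45 days
Therefore the irrigation interval = 10.45 days.


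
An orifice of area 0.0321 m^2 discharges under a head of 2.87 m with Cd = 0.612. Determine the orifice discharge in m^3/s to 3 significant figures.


Approach: apply the orifice equation, Q = Cd*A*sqrt(2*g*h).
Q = 0.612 * 0.0321 * sqrt(2*9.81*2.87) = 0.147 m^3/s
Therefore the orifice discharge = 0.147 m^3/s.


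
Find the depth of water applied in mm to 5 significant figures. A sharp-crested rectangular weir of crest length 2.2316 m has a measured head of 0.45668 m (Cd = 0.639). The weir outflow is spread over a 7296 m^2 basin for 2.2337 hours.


Approach: apply the rectangular weir equation with a volume-to-depth conversion, Q = (2/3)*Cd*L*sqrt(2g)*H^1.5; d = Q*t/A * 1000.
Step 1 — weir discharge:
  Q = (2/3)*0.639*2.2316*sqrt(2*9.81)*0.45668^1.5 = 1.299551 m^3/s
Step 2 — volume: V = 1.299551 * 2.2337*3600 = 10450.11 m^3
Step 3 — depth: d = V/A * 1000 = 10450.11/7296 * 1000 = 1432.3 mm
Therefore the depth of water applied = 1432.3 mm.


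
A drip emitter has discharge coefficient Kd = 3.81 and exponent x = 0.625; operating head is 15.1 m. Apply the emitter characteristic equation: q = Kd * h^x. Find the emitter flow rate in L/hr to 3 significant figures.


q = 3.81 * 15.1^0.625 = 20.8 L/hr
Therefore the emitter flow rate = 20.8 L/hr.


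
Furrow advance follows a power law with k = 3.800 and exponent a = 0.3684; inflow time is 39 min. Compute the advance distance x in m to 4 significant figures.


Approach: apply the power-law advance function, x = k*t^a.
x = 3.800 * 39^0.3684 = 14.65 m
Therefore the advance distance x = 14.65 m.


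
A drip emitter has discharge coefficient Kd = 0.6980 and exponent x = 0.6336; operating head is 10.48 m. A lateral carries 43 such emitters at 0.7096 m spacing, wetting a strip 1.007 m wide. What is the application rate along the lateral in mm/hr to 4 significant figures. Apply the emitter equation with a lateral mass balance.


Approach: apply the emitter equation with a lateral mass balance, q = Kd*h^x; Q = n*q; rate = Q/(n*spacing*width).
Step 1 — single emitter flow (q = Kd*h^x):
  q = 0.6980 * 10.48^0.6336 = 3.09283 L/hr
Step 2 — total lateral flow: Q = 43 * 3.09283 = 132.992 L/hr
Step 3 — wetted area: A = 43 * 0.7096 * 1.007 = 30.7264 m^2
Step 4 — application rate: Q/A = 132.992/30.7264 = 4.328 mm/hr
Therefore the application rate along the lateral = 4.328 mm/hr.


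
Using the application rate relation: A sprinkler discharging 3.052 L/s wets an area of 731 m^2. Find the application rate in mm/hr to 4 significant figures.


Approach: apply the application rate relation, rate = (Q/A)*3600.
rate = (3.052 / 731) * 3600 = 15.03 mm/hr
Therefore the application rate = 15.03 mm/hr.


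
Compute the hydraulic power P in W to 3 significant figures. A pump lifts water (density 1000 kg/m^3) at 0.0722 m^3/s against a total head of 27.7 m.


Approach: apply the hydraulic power relation, P = rho*g*Q*H.
P = 1000 * 9.81 * 0.0722 * 27.7 = 19600 W
Therefore the hydraulic power P = 19600 W.


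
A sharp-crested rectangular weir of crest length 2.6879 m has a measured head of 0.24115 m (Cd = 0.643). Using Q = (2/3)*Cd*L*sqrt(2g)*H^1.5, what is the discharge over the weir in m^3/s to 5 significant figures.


Q = (2/3)*0.643*2.6879*sqrt(2*9.81)*0.24115^1.5 = 0.60438 m^3/s
Therefore the discharge over the weir = 0.60438 m^3/s.


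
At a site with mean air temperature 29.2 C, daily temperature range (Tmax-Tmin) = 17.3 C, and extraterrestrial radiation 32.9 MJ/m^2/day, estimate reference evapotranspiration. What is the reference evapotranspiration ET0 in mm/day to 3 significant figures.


Approach: apply the Hargreaves-Samani method, ET0 = 0.0023*(Tmean+17.8)*sqrt(Tmax-Tmin)*0.408*Ra.
ET0 = 0.0023*(29.2+17.8)*sqrt(17.3)*0.408*32.9 = 6.04 mm/day
Therefore the reference evapotranspiration ET0 = 6.04 mm/day.


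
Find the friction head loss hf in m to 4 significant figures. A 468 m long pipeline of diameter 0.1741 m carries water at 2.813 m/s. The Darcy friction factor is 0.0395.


Approach: apply the Darcy-Weisbach equation, hf = f*(L/D)*(v^2/(2g)).
hf = 0.0395 * (468/0.1741) * (2.813^2 / (2*9.81))
hf = 42.82 m
Therefore the friction head loss hf = 42.82 m.


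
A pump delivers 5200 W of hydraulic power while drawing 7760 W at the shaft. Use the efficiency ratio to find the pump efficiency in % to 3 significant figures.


Approach: apply the efficiency ratio, eta = (P_out/P_in)*100.
eta = (5200 / 7760) * 100 = 67.0 %
Therefore the pump efficiency = 67.0 %.


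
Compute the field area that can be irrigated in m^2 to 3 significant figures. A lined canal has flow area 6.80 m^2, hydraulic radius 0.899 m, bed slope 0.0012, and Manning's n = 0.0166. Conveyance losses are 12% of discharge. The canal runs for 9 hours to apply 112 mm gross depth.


Approach: apply Manning's equation with a conveyance and depth budget, Q = (1/n)*A*R^(2/3)*S^(1/2); Q_field = Q*(1-loss); Area = Q_field*t/(d/1000).
Step 1 — canal discharge (Manning's equation):
  Q = (1/0.0166) * 6.80 * 0.899^(2/3) * 0.0012^(1/2) = 13.218 m^3/s
Step 2 — delivered flow: Q_field = 13.218*(1 - 12/100) = 11.632 m^3/s
Step 3 — volume delivered: V = 11.632 * 9*3600 = 376870 m^3
Step 4 — area served: A = V / (depth/1000) = 376870 / 0.112 = 3360000 m^2
Therefore the field area that can be irrigated = 3360000 m^2.


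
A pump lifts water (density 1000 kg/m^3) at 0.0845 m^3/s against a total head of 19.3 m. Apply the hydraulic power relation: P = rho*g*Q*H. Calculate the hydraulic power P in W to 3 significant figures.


P = 1000 * 9.81 * 0.0845 * 19.3 = 16000 W
Therefore the hydraulic power P = 16000 W.


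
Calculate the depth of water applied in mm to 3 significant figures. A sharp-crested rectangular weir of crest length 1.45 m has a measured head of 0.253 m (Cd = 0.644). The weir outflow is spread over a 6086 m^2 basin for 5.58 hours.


Approach: apply the rectangular weir equation with a volume-to-depth conversion, Q = (2/3)*Cd*L*sqrt(2g)*H^1.5; d = Q*t/A * 1000.
Step 1 — weir discharge:
  Q = (2/3)*0.644*1.45*sqrt(2*9.81)*0.253^1.5 = 0.35091 m^3/s
Step 2 — volume: V = 0.35091 * 5.58*3600 = 7049.0 m^3
Step 3 — depth: d = V/A * 1000 = 7049.0/6086 * 1000 = 1160 mm
Therefore the depth of water applied = 1160 mm.


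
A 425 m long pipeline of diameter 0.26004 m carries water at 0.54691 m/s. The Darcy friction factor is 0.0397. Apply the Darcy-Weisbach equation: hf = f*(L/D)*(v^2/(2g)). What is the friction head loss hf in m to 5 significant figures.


hf = 0.0397 * (425/0.26004) * (0.54691^2 / (2*9.81))
hf = 0.98917 m
Therefore the friction head loss hf = 0.98917 m.


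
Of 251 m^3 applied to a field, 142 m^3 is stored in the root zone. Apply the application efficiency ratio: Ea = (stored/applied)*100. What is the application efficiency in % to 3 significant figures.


Ea = (142/251)*100 = 56.6 %
Therefore the application efficiency = 56.6 %.


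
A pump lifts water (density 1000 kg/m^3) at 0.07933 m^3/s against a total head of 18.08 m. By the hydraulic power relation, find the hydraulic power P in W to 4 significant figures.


Approach: apply the hydraulic power relation, P = rho*g*Q*H.
P = 1000 * 9.81 * 0.07933 * 18.08 = 14070 W
Therefore the hydraulic power P = 14070 W.


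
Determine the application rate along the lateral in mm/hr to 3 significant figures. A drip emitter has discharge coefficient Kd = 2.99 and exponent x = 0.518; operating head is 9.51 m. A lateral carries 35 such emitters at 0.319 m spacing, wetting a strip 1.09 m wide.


Approach: apply the emitter equation with a lateral mass balance, q = Kd*h^x; Q = n*q; rate = Q/(n*spacing*width).
Step 1 — single emitter flow (q = Kd*h^x):
  q = 2.99 * 9.51^0.518 = 9.6022 L/hr
Step 2 — total lateral flow: Q = 35 * 9.6022 = 336.08 L/hr
Step 3 — wetted area: A = 35 * 0.319 * 1.09 = 12.170 m^2
Step 4 — application rate: Q/A = 336.08/12.170 = 27.6 mm/hr
Therefore the application rate along the lateral = 27.6 mm/hr.


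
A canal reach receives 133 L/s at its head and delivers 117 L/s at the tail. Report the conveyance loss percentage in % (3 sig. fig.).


Approach: apply the conveyance loss ratio, loss% = ((Q_head - Q_tail)/Q_head)*100.
loss = ((133 - 117)/133)*100 = 12.0 %
Therefore the conveyance loss percentage = 12.0 %.


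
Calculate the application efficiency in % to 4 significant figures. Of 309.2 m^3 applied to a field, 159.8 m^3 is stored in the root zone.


Approach: apply the application efficiency ratio, Ea = (stored/applied)*100.
Ea = (159.8/309.2)*100 = 51.68 %
Therefore the application efficiency = 51.68 %.


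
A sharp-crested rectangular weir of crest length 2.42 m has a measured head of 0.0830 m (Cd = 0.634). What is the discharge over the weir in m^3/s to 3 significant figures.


Approach: apply the rectangular weir equation, Q = (2/3)*Cd*L*sqrt(2g)*H^1.5.
Q = (2/3)*0.634*2.42*sqrt(2*9.81)*0.0830^1.5 = 0.108 m^3/s
Therefore the discharge over the weir = 0.108 m^3/s.


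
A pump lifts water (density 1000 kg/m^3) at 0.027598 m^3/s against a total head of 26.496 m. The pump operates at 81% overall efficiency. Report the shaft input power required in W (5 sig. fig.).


Approach: apply hydraulic power then efficiency conversion, P = rho*g*Q*H; P_in = P/eta.
Step 1 — hydraulic power (P = rho*g*Q*H):
  P = 1000 * 9.81 * 0.027598 * 26.496 = 7173.431 W
Step 2 — input power: P_in = P/eta = 7173.431 / 0.81 = 8856.1 W
Therefore the shaft input power required = 8856.1 W.


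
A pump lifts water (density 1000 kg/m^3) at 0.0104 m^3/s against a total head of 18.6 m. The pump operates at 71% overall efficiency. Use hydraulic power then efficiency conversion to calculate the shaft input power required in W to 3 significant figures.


Approach: apply hydraulic power then efficiency conversion, P = rho*g*Q*H; P_in = P/eta.
Step 1 — hydraulic power (P = rho*g*Q*H):
  P = 1000 * 9.81 * 0.0104 * 18.6 = 1897.6 W
Step 2 — input power: P_in = P/eta = 1897.6 / 0.71 = 2670 W
Therefore the shaft input power required = 2670 W.


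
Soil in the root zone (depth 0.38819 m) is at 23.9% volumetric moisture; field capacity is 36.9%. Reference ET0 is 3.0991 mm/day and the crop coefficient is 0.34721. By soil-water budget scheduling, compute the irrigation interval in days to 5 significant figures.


Approach: apply soil-water budget scheduling, SMD = (FC-theta)/100*depth*1000; ETc = ET0*Kc; interval = SMD/ETc.
Step 1 — soil moisture deficit:
  SMD = (36.9 - 23.9)/100 * 0.38819 * 1000 = 50.46470 mm
Step 2 — daily crop ET (ETc = ET0*Kc):
  ETc = 3.0991 * 0.34721 = 1.076039 mm/day
Step 3 — irrigation interval (SMD/ETc):
  interval = 50.46470 / 1.076039 = 46.899 days
Therefore the irrigation interval = 46.899 days.


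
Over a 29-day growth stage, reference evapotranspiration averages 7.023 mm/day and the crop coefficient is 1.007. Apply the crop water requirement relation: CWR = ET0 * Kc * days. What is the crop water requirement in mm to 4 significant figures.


CWR = 7.023 * 1.007 * 29 = 205.1 mm
Therefore the crop water requirement = 205.1 mm.


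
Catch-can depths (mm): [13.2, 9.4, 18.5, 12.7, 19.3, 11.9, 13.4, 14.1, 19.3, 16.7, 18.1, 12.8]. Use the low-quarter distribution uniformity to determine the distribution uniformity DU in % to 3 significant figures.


Approach: apply the low-quarter distribution uniformity, DU = (mean of lowest quarter of readings / overall mean)*100.
sorted lowest 3 of 12: [9.4, 11.9, 12.7] -> mean = 11.333 mm
overall mean = 14.950 mm
DU = (11.333/14.950)*100 = 75.8 %
Therefore the distribution uniformity DU = 75.8 %.


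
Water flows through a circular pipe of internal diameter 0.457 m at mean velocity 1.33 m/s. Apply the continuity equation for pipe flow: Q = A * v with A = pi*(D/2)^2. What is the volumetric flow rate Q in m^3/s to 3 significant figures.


A = pi*(0.457/2)^2 = 0.16403 m^2
Q = 0.16403 * 1.33 = 0.218 m^3/s
Therefore the volumetric flow rate Q = 0.218 m^3/s.


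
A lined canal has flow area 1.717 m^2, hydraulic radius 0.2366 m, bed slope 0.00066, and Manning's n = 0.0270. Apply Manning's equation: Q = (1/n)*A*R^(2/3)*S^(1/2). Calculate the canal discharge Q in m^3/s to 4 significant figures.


Q = (1/0.0270) * 1.717 * 0.2366^(2/3) * 0.00066^(1/2) = 0.6250 m^3/s
Therefore the canal discharge Q = 0.6250 m^3/s.


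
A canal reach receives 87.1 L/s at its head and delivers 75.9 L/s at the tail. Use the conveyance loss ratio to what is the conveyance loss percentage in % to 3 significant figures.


Approach: apply the conveyance loss ratio, loss% = ((Q_head - Q_tail)/Q_head)*100.
loss = ((87.1 - 75.9)/87.1)*100 = 12.9 %
Therefore the conveyance loss percentage = 12.9 %.


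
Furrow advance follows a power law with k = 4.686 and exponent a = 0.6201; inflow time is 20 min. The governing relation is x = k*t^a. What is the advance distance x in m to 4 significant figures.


x = 4.686 * 20^0.6201 = 30.03 m
Therefore the advance distance x = 30.03 m.


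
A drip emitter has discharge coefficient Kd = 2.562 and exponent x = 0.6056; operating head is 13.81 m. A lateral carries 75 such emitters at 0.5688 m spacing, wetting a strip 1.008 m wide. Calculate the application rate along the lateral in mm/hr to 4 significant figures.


Approach: apply the emitter equation with a lateral mass balance, q = Kd*h^x; Q = n*q; rate = Q/(n*spacing*width).
Step 1 — single emitter flow (q = Kd*h^x):
  q = 2.562 * 13.81^0.6056 = 12.5626 L/hr
Step 2 — total lateral flow: Q = 75 * 12.5626 = 942.197 L/hr
Step 3 — wetted area: A = 75 * 0.5688 * 1.008 = 43.0013 m^2
Step 4 — application rate: Q/A = 942.197/43.0013 = 21.91 mm/hr
Therefore the application rate along the lateral = 21.91 mm/hr.


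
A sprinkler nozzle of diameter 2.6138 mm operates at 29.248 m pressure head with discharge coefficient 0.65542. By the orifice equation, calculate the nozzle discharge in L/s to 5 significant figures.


Approach: apply the orifice equation, Q = Cd*A*sqrt(2*g*h), A = pi*(d/2)^2.
A = pi*(2.6138e-3/2)^2 = 5.365801e-06 m^2
Q = 0.65542 * 5.365801e-06 * sqrt(2*9.81*29.248) * 1000 = 0.084246 L/s
Therefore the nozzle discharge = 0.084246 L/s.


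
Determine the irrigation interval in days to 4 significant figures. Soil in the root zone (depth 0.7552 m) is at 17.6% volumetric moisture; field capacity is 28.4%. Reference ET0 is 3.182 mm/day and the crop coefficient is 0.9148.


Approach: apply soil-water budget scheduling, SMD = (FC-theta)/100*depth*1000; ETc = ET0*Kc; interval = SMD/ETc.
Step 1 — soil moisture deficit:
  SMD = (28.4 - 17.6)/100 * 0.7552 * 1000 = 81.5616 mm
Step 2 — daily crop ET (ETc = ET0*Kc):
  ETc = 3.182 * 0.9148 = 2.91089 mm/day
Step 3 — irrigation interval (SMD/ETc):
  interval = 81.5616 / 2.91089 = 28.02 days
Therefore the irrigation interval = 28.02 days.


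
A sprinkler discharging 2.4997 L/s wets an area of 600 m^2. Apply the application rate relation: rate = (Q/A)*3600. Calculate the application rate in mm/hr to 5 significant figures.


rate = (2.4997 / 600) * 3600 = 14.998 mm/hr
Therefore the application rate = 14.998 mm/hr.


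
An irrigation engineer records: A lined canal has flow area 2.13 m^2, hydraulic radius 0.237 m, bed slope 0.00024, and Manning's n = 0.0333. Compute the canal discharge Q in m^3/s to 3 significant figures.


Approach: apply Manning's equation, Q = (1/n)*A*R^(2/3)*S^(1/2).
Q = (1/0.0333) * 2.13 * 0.237^(2/3) * 0.00024^(1/2) = 0.379 m^3/s
Therefore the canal discharge Q = 0.379 m^3/s.


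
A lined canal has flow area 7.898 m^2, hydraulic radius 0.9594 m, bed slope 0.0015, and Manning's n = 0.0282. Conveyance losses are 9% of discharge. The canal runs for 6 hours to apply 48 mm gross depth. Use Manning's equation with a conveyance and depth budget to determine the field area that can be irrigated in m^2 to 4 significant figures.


Approach: apply Manning's equation with a conveyance and depth budget, Q = (1/n)*A*R^(2/3)*S^(1/2); Q_field = Q*(1-loss); Area = Q_field*t/(d/1000).
Step 1 — canal discharge (Manning's equation):
  Q = (1/0.0282) * 7.898 * 0.9594^(2/3) * 0.0015^(1/2) = 10.5515 m^3/s
Step 2 — delivered flow: Q_field = 10.5515*(1 - 9/100) = 9.60185 m^3/s
Step 3 — volume delivered: V = 9.60185 * 6*3600 = 207400 m^3
Step 4 — area served: A = V / (depth/1000) = 207400 / 0.048 = 4321000 m^2
Therefore the field area that can be irrigated = 4321000 m^2.


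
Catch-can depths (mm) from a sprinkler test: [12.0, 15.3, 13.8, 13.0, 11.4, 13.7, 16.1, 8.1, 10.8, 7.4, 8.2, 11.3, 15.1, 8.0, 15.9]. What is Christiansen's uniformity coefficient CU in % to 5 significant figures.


Approach: apply Christiansen's uniformity coefficient, CU = (1 - mean_abs_deviation/mean)*100.
mean = 12.00667 mm
mean |d_i - mean| = 2.513778 mm
CU = (1 - 2.513778/12.00667)*100 = 79.063 %
Therefore Christiansen's uniformity coefficient CU = 79.063 %.


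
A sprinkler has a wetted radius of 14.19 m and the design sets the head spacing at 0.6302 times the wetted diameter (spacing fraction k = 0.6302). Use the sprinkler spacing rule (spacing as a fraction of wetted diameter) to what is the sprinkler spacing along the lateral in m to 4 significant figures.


Approach: apply the sprinkler spacing rule (spacing as a fraction of wetted diameter), S = k*(2*R).
S = 0.6302 * (2 * 14.19) = 17.89 m
Therefore the sprinkler spacing along the lateral = 17.89 m.


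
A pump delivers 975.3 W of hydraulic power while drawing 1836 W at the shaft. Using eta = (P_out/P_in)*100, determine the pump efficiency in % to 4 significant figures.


eta = (975.3 / 1836) * 100 = 53.12 %
Therefore the pump efficiency = 53.12 %.


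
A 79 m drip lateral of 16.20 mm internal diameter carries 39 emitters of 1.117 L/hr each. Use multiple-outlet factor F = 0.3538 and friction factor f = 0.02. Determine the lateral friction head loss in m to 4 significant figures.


Approach: apply Darcy-Weisbach with the multiple-outlet F-factor, Q = n*q/(3600*1000) m^3/s; v = Q/A; hf = F*f*(L/D)*(v^2/(2g)).
Q = 39*1.117/(3600*1000) = 1.21008e-05 m^3/s
A = pi*(16.20e-3/2)^2 = 2.06120e-04 m^2, so v = Q/A = 0.0587077 m/s
hf = 0.3538*0.02*(79/0.01620)*(0.0587077^2/(2*9.81)) = 0.006062 m
Therefore the lateral friction head loss = 0.006062 m.


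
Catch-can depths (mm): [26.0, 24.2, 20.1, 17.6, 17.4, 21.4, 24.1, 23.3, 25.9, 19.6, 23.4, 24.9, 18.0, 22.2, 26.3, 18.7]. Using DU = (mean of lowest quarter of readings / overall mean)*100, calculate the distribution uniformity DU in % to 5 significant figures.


sorted lowest 4 of 16: [17.4, 17.6, 18.0, 18.7] -> mean = 17.92500 mm
overall mean = 22.06875 mm
DU = (17.92500/22.06875)*100 = 81.223 %
Therefore the distribution uniformity DU = 81.223 %.


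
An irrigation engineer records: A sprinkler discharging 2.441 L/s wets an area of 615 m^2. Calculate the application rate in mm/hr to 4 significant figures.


Approach: apply the application rate relation, rate = (Q/A)*3600.
rate = (2.441 / 615) * 3600 = 14.29 mm/hr
Therefore the application rate = 14.29 mm/hr.


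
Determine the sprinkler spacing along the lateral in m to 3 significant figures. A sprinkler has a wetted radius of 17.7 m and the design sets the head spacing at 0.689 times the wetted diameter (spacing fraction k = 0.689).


Approach: apply the sprinkler spacing rule (spacing as a fraction of wetted diameter), S = k*(2*R).
S = 0.689 * (2 * 17.7) = 24.4 m
Therefore the sprinkler spacing along the lateral = 24.4 m.


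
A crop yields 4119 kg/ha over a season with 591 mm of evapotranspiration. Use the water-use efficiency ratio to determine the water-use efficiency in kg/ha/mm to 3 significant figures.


Approach: apply the water-use efficiency ratio, WUE = yield/ET.
WUE = 4119 / 591 = 6.97 kg/ha/mm
Therefore the water-use efficiency = 6.97 kg/ha/mm.


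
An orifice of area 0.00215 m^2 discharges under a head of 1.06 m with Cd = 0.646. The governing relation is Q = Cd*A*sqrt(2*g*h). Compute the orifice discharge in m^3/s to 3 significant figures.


Q = 0.646 * 0.00215 * sqrt(2*9.81*1.06) = 0.00633 m^3/s
Therefore the orifice discharge = 0.00633 m^3/s.


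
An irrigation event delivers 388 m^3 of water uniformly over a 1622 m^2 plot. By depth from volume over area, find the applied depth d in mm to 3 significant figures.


Approach: apply depth from volume over area, d = (V/A)*1000.
d = (388 / 1622) * 1000 = 239 mm
Therefore the applied depth d = 239 mm.


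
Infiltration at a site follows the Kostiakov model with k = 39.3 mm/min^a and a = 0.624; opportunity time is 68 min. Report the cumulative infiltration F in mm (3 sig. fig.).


Approach: apply the Kostiakov infiltration equation, F = k*t^a.
F = 39.3 * 68^0.624 = 547 mm
Therefore the cumulative infiltration F = 547 mm.


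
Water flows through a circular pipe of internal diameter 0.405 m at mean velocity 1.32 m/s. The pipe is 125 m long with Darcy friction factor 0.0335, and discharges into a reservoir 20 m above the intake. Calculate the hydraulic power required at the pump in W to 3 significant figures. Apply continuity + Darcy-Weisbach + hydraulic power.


Approach: apply continuity + Darcy-Weisbach + hydraulic power, Q = A*v; hf = f*(L/D)*(v^2/(2g)); H = static + hf; P = rho*g*Q*H.
Step 1 — flow rate (continuity, Q = A*v):
  A = pi*(0.405/2)^2 = 0.12882 m^2
  Q = 0.12882 * 1.32 = 0.17005 m^3/s
Step 2 — friction head loss (Darcy-Weisbach):
  hf = 0.0335 * (125/0.405) * (1.32^2 / (2*9.81))
  hf = 0.91822 m
Step 3 — total head: H = 20 + 0.91822 = 20.918 m
Step 4 — hydraulic power (P = rho*g*Q*H):
  P = 1000 * 9.81 * 0.17005 * 20.918 = 34900 W
Therefore the hydraulic power required at the pump = 34900 W.


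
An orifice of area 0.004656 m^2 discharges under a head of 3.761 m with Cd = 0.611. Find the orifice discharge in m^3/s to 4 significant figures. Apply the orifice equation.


Approach: apply the orifice equation, Q = Cd*A*sqrt(2*g*h).
Q = 0.611 * 0.004656 * sqrt(2*9.81*3.761) = 0.02444 m^3/s
Therefore the orifice discharge = 0.02444 m^3/s.


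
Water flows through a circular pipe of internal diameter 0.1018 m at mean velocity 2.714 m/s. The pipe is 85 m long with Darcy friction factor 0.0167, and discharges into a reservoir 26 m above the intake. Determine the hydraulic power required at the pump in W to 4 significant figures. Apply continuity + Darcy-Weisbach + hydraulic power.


Approach: apply continuity + Darcy-Weisbach + hydraulic power, Q = A*v; hf = f*(L/D)*(v^2/(2g)); H = static + hf; P = rho*g*Q*H.
Step 1 — flow rate (continuity, Q = A*v):
  A = pi*(0.1018/2)^2 = 0.00813927 m^2
  Q = 0.00813927 * 2.714 = 0.0220900 m^3/s
Step 2 — friction head loss (Darcy-Weisbach):
  hf = 0.0167 * (85/0.1018) * (2.714^2 / (2*9.81))
  hf = 5.23490 m
Step 3 — total head: H = 26 + 5.23490 = 31.2349 m
Step 4 — hydraulic power (P = rho*g*Q*H):
  P = 1000 * 9.81 * 0.0220900 * 31.2349 = 6769 W
Therefore the hydraulic power required at the pump = 6769 W.


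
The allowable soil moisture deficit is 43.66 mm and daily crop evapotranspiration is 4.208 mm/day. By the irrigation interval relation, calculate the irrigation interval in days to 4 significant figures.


Approach: apply the irrigation interval relation, interval = SMD / ETc.
interval = 43.66 / 4.208 = 10.38 days
Therefore the irrigation interval = 10.38 days.


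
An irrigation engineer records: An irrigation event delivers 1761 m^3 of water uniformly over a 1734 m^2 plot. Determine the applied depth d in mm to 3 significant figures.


Approach: apply depth from volume over area, d = (V/A)*1000.
d = (1761 / 1734) * 1000 = 1020 mm
Therefore the applied depth d = 1020 mm.


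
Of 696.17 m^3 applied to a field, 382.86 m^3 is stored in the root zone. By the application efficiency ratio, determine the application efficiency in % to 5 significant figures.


Approach: apply the application efficiency ratio, Ea = (stored/applied)*100.
Ea = (382.86/696.17)*100 = 54.995 %
Therefore the application efficiency = 54.995 %.


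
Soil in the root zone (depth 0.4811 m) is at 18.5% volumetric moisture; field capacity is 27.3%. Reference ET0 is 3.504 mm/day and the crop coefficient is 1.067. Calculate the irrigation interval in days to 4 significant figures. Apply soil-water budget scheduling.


Approach: apply soil-water budget scheduling, SMD = (FC-theta)/100*depth*1000; ETc = ET0*Kc; interval = SMD/ETc.
Step 1 — soil moisture deficit:
  SMD = (27.3 - 18.5)/100 * 0.4811 * 1000 = 42.3368 mm
Step 2 — daily crop ET (ETc = ET0*Kc):
  ETc = 3.504 * 1.067 = 3.73877 mm/day
Step 3 — irrigation interval (SMD/ETc):
  interval = 42.3368 / 3.73877 = 11.32 days
Therefore the irrigation interval = 11.32 days.


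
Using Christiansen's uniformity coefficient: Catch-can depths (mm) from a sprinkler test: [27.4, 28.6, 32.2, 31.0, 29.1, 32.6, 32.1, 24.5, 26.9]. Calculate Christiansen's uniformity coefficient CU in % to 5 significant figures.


Approach: apply Christiansen's uniformity coefficient, CU = (1 - mean_abs_deviation/mean)*100.
mean = 29.37778 mm
mean |d_i - mean| = 2.308642 mm
CU = (1 - 2.308642/29.37778)*100 = 92.142 %
Therefore Christiansen's uniformity coefficient CU = 92.142 %.


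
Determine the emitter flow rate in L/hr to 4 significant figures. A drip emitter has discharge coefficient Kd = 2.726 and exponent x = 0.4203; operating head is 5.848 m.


Approach: apply the emitter characteristic equation, q = Kd * h^x.
q = 2.726 * 5.848^0.4203 = 5.727 L/hr
Therefore the emitter flow rate = 5.727 L/hr.


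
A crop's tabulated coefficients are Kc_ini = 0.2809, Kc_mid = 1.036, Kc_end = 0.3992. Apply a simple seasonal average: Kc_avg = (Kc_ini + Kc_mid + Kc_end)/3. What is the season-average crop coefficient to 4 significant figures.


Kc_avg = (0.2809 + 1.036 + 0.3992)/3 = 0.5720
Therefore the season-average crop coefficient = 0.5720.


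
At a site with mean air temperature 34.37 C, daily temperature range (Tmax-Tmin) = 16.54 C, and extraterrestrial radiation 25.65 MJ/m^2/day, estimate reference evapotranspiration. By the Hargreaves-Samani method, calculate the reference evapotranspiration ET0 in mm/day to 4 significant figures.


Approach: apply the Hargreaves-Samani method, ET0 = 0.0023*(Tmean+17.8)*sqrt(Tmax-Tmin)*0.408*Ra.
ET0 = 0.0023*(34.37+17.8)*sqrt(16.54)*0.408*25.65 = 5.107 mm/day
Therefore the reference evapotranspiration ET0 = 5.107 mm/day.


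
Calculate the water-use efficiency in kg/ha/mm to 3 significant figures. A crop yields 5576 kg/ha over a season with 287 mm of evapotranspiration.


Approach: apply the water-use efficiency ratio, WUE = yield/ET.
WUE = 5576 / 287 = 19.4 kg/ha/mm
Therefore the water-use efficiency = 19.4 kg/ha/mm.


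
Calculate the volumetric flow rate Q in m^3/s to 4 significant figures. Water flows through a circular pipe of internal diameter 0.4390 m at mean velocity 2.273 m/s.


Approach: apply the continuity equation for pipe flow, Q = A * v with A = pi*(D/2)^2.
A = pi*(0.4390/2)^2 = 0.151363 m^2
Q = 0.151363 * 2.273 = 0.3440 m^3/s
Therefore the volumetric flow rate Q = 0.3440 m^3/s.


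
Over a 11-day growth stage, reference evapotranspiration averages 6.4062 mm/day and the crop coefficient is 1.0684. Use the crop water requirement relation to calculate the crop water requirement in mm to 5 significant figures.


Approach: apply the crop water requirement relation, CWR = ET0 * Kc * days.
CWR = 6.4062 * 1.0684 * 11 = 75.288 mm
Therefore the crop water requirement = 75.288 mm.


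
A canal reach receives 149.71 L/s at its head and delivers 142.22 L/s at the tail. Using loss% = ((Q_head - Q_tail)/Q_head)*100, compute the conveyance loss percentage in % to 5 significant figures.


loss = ((149.71 - 142.22)/149.71)*100 = 5.0030 %
Therefore the conveyance loss percentage = 5.0030 %.


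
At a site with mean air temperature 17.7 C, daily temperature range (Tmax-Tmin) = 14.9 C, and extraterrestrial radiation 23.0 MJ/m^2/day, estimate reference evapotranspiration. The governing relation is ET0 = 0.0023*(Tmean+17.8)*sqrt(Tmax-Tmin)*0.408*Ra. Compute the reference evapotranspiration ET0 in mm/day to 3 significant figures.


ET0 = 0.0023*(17.7+17.8)*sqrt(14.9)*0.408*23.0 = 2.96 mm/day
Therefore the reference evapotranspiration ET0 = 2.96 mm/day.


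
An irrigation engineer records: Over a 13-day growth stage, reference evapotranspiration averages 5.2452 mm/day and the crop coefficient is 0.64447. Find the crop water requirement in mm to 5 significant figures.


Approach: apply the crop water requirement relation, CWR = ET0 * Kc * days.
CWR = 5.2452 * 0.64447 * 13 = 43.945 mm
Therefore the crop water requirement = 43.945 mm.


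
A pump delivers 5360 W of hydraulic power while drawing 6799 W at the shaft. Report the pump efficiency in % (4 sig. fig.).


Approach: apply the efficiency ratio, eta = (P_out/P_in)*100.
eta = (5360 / 6799) * 100 = 78.84 %
Therefore the pump efficiency = 78.84 %.
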